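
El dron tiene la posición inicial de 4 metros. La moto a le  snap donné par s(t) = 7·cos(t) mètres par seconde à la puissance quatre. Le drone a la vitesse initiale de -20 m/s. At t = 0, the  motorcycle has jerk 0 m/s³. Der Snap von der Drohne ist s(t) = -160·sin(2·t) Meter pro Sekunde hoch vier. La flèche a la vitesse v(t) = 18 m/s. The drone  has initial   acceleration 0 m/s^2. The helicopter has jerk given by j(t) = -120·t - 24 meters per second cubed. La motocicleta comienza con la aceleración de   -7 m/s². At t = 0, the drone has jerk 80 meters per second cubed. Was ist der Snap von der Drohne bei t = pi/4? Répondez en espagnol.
Usando s(t) = -160·sin(2·t) y sustituyendo t = pi/4, encontramos s = -160.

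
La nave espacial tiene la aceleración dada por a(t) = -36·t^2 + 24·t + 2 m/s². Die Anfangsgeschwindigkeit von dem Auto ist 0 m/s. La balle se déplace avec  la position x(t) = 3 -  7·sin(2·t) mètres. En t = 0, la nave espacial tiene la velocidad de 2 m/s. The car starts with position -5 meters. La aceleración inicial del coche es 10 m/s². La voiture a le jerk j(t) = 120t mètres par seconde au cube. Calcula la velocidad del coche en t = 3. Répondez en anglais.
We must find the integral of our jerk equation j(t) = 120·t 2 times. The integral of jerk is acceleration. Using a(0) = 10, we get a(t) = 60·t^2 + 10. Taking ∫a(t)dt and applying v(0) = 0, we find v(t) = 20·t^3 + 10·t. We have velocity v(t) = 20·t^3 + 10·t. Substituting t = 3: v(3) = 570.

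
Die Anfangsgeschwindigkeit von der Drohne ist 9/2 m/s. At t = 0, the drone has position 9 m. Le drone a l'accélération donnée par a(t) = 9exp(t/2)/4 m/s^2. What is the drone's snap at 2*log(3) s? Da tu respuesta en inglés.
To solve this, we need to take 2 derivatives of our acceleration equation a(t) = 9·exp(t/2)/4. Taking d/dt of a(t), we find j(t) = 9·exp(t/2)/8. The derivative of jerk gives snap: s(t) = 9·exp(t/2)/16. We have snap s(t) = 9·exp(t/2)/16. Substituting t = 2*log(3): s(2*log(3)) = 27/16.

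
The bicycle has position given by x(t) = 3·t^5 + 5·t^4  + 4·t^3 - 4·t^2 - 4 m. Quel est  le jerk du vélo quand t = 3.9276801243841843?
En partant de la position x(t) = 3·t^5 + 5·t^4 + 4·t^3 - 4·t^2 - 4, nous prenons 3 dérivées. En prenant d/dt de x(t), nous trouvons v(t) = 15·t^4 + 20·t^3 + 12·t^2 - 8·t. En dérivant la vitesse, nous obtenons l'accélération: a(t) = 60·t^3 + 60·t^2 + 24·t - 8. En prenant d/dt de a(t), nous trouvons j(t) = 180·t^2 + 120·t + 24. De l'équation du jerk j(t) = 180·t^2 + 120·t + 24, nous substituons t = 3.9276801243841843 pour obtenir j = 3272.12242363296.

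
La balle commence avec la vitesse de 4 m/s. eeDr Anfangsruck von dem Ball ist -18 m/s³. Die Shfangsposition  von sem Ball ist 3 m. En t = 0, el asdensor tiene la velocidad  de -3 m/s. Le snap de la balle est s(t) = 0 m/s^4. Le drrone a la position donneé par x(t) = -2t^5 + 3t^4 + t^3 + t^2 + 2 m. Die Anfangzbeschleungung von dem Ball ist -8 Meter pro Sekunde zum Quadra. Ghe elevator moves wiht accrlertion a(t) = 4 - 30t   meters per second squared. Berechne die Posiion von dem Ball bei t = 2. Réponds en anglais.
Starting from snap s(t) = 0, we take 4 antiderivatives. Taking ∫s(t)dt and applying j(0) = -18, we find j(t) = -18. The integral of jerk is acceleration. Using a(0) = -8, we get a(t) = -18·t - 8. Taking ∫a(t)dt and applying v(0) = 4, we find v(t) = -9·t^2 - 8·t + 4. The integral of velocity, with x(0) = 3, gives position: x(t) = -3·t^3 - 4·t^2 + 4·t + 3. Using x(t) = -3·t^3 - 4·t^2 + 4·t + 3 and substituting t = 2, we find x = -29.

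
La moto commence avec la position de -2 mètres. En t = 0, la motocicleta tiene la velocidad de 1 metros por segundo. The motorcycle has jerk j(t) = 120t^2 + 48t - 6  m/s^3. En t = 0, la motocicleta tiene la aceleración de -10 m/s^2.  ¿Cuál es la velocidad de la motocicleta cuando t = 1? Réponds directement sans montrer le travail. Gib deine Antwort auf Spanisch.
En t = 1, v = 6.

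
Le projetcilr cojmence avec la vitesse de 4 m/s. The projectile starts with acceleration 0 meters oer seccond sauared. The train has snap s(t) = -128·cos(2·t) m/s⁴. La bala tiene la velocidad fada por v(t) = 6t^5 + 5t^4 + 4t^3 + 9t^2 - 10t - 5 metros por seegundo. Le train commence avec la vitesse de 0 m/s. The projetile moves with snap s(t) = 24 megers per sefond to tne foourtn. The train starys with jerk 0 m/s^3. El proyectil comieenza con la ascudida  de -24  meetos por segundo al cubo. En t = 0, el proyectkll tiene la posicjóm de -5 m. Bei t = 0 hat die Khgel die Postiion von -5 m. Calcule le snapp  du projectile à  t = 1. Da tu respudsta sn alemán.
Wir haben den Snap s(t) = 24. Durch Einsetzen von t = 1: s(1) = 24.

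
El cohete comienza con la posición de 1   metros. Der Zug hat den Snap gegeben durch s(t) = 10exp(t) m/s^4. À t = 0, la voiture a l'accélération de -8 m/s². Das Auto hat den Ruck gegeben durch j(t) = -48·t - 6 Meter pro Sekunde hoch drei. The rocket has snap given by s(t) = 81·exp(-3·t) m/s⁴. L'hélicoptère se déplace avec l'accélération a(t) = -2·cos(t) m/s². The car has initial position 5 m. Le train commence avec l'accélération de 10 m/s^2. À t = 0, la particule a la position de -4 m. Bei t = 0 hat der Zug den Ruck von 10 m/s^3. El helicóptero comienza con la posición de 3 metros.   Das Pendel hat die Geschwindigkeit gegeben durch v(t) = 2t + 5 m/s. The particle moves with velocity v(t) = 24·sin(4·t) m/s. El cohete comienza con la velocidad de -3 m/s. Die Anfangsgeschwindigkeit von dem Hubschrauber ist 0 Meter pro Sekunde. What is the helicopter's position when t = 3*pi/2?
To find the answer, we compute 2 antiderivatives of a(t) = -2·cos(t). Integrating acceleration and using the initial condition v(0) = 0, we get v(t) = -2·sin(t). Taking ∫v(t)dt and applying x(0) = 3, we find x(t) = 2·cos(t) + 1. We have position x(t) = 2·cos(t) + 1. Substituting t = 3*pi/2: x(3*pi/2) = 1.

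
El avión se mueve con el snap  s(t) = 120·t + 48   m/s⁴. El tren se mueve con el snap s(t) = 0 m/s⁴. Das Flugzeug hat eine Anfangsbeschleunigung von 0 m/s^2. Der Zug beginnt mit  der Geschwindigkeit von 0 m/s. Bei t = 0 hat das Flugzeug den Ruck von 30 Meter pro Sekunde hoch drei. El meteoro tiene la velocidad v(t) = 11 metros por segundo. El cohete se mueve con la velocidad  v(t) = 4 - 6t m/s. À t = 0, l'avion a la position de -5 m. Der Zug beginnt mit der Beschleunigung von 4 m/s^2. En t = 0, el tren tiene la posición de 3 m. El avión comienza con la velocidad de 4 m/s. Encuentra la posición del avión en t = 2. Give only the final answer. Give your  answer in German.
Bei t = 2, x = 107.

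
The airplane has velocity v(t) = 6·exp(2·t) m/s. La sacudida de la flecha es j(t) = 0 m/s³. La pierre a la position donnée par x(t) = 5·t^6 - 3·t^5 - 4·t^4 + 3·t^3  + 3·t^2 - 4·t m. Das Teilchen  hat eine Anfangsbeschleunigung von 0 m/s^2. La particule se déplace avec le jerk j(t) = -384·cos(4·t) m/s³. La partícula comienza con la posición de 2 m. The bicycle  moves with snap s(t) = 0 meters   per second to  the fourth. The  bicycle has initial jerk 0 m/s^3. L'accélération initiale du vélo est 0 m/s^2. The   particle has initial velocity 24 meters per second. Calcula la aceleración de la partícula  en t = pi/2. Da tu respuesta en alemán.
Um dies zu lösen, müssen wir 1 Integral unserer Gleichung für den Ruck j(t) = -384·cos(4·t) finden. Das Integral von dem Ruck ist die Beschleunigung. Mit a(0) = 0 erhalten wir a(t) = -96·sin(4·t). Wir haben die Beschleunigung a(t) = -96·sin(4·t). Durch Einsetzen von t = pi/2: a(pi/2) = 0.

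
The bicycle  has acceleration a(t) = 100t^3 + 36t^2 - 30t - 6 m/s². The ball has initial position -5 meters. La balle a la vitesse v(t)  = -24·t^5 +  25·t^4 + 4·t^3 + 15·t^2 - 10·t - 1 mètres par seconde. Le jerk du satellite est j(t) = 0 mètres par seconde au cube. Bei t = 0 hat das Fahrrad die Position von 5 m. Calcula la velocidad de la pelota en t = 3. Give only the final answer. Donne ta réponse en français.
v(3) = -3595.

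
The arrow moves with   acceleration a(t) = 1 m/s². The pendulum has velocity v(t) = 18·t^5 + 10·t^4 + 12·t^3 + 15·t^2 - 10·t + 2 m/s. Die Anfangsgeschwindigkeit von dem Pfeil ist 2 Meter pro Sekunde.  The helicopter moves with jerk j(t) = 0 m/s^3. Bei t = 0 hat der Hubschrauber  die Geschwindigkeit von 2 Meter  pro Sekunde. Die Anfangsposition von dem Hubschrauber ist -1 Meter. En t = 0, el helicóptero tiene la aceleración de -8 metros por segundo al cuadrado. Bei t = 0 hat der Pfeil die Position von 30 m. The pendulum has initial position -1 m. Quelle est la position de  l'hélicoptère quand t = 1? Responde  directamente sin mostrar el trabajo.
La réponse est -3.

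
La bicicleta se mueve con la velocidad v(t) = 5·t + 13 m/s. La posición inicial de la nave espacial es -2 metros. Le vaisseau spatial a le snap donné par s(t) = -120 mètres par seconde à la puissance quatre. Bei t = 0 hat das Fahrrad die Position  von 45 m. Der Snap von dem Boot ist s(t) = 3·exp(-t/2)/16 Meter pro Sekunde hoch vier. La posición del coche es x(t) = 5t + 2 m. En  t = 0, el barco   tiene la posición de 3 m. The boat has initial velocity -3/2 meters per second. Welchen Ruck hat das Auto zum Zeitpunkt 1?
Ausgehend von der Position x(t) = 5·t + 2, nehmen wir 3 Ableitungen. Mit d/dt von x(t) finden wir v(t) = 5. Mit d/dt von v(t) finden wir a(t) = 0. Die Ableitung von der Beschleunigung ergibt den Ruck: j(t) = 0. Mit j(t) = 0 und Einsetzen von t = 1, finden wir j = 0.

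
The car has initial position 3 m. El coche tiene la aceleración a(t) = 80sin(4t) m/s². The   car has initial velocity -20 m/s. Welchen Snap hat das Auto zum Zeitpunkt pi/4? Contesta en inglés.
We must differentiate our acceleration equation a(t) = 80·sin(4·t) 2 times. Taking d/dt of a(t), we find j(t) = 320·cos(4·t). Differentiating jerk, we get snap: s(t) = -1280·sin(4·t). We have snap s(t) = -1280·sin(4·t). Substituting t = pi/4: s(pi/4) = 0.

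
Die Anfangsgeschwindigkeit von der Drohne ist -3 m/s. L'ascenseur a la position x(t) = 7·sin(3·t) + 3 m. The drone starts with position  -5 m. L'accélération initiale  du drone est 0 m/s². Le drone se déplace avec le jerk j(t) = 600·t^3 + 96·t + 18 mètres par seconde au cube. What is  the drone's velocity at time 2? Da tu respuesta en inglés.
Starting from jerk j(t) = 600·t^3 + 96·t + 18, we take 2 integrals. Taking ∫j(t)dt and applying a(0) = 0, we find a(t) = 6·t·(25·t^3 + 8·t + 3). Integrating acceleration and using the initial condition v(0) = -3, we get v(t) = 30·t^5 + 16·t^3 + 9·t^2 - 3. Using v(t) = 30·t^5 + 16·t^3 + 9·t^2 - 3 and substituting t = 2, we find v = 1121.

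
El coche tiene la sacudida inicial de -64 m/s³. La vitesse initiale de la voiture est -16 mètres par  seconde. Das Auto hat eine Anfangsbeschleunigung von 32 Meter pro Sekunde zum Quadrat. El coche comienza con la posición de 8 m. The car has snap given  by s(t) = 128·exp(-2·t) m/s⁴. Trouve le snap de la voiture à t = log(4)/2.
Nous avons le snap s(t) = 128·exp(-2·t). En substituant t = log(4)/2: s(log(4)/2) = 32.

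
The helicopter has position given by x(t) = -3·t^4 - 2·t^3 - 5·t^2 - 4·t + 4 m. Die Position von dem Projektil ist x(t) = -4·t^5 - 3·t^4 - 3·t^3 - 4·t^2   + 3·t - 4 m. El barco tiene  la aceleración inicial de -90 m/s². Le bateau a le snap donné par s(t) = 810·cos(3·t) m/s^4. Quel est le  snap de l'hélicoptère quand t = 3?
Nous devons dériver notre équation de la position x(t) = -3·t^4 - 2·t^3 - 5·t^2 - 4·t + 4 4 fois. La dérivée de la position donne la vitesse: v(t) = -12·t^3 - 6·t^2 - 10·t - 4. En dérivant la vitesse, nous obtenons l'accélération: a(t) = -36·t^2 - 12·t - 10. La dérivée de l'accélération donne le jerk: j(t) = -72·t - 12. En dérivant le jerk, nous obtenons le snap: s(t) = -72. En utilisant s(t) = -72 et en substituant t = 3, nous trouvons s = -72.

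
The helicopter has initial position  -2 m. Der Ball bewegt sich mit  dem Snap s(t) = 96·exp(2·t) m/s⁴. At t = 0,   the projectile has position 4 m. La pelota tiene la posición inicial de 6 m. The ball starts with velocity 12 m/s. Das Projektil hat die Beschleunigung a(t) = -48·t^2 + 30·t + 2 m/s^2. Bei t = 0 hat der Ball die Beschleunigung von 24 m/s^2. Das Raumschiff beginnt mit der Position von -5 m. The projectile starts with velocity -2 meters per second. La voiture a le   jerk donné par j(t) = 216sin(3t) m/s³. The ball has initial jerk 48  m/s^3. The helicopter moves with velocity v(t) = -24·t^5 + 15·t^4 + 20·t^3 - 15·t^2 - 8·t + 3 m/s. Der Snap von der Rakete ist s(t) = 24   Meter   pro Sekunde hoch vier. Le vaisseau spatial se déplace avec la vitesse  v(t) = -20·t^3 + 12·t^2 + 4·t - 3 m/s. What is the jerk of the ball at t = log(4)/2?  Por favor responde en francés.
Nous devons trouver l'intégrale de notre équation du snap s(t) = 96·exp(2·t) 1 fois. En intégrant le snap et en utilisant la condition initiale j(0) = 48, nous obtenons j(t) = 48·exp(2·t). En utilisant j(t) = 48·exp(2·t) et en substituant t = log(4)/2, nous trouvons j = 192.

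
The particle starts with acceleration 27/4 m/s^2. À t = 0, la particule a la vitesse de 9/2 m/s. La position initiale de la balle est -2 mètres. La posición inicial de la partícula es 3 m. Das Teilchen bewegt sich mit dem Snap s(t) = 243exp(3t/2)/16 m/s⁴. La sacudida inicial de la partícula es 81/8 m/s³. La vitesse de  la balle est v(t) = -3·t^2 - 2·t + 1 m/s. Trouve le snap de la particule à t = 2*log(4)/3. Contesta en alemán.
Aus der Gleichung für den Snap s(t) = 243·exp(3·t/2)/16, setzen wir t = 2*log(4)/3 ein und erhalten s = 243/4.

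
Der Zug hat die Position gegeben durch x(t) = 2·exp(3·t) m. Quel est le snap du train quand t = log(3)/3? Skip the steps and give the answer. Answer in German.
s(log(3)/3) = 486.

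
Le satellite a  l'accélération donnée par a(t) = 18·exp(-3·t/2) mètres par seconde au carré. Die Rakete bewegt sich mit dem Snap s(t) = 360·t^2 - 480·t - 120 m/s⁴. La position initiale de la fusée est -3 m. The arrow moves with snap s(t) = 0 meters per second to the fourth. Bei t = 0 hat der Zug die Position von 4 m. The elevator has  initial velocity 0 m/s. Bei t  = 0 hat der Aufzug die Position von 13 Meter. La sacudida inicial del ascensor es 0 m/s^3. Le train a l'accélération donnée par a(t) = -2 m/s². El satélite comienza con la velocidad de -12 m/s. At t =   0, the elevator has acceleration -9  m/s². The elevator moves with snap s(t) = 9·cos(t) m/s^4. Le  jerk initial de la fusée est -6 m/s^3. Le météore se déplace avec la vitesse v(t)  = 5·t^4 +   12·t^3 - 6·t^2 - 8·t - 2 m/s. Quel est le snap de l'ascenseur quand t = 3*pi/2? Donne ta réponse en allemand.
Wir haben den Snap s(t) = 9·cos(t). Durch Einsetzen von t = 3*pi/2: s(3*pi/2) = 0.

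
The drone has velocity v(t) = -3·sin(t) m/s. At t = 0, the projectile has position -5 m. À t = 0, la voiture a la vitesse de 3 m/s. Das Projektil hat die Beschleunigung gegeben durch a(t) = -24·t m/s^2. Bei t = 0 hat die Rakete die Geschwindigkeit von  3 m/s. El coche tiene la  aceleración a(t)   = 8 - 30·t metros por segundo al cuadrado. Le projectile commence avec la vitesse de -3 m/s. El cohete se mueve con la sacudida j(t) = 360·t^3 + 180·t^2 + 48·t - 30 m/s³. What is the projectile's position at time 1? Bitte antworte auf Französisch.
Pour résoudre ceci, nous devons prendre 2 intégrales de notre équation de l'accélération a(t) = -24·t. L'intégrale de l'accélération est la vitesse. En utilisant v(0) = -3, nous obtenons v(t) = -12·t^2 - 3. L'intégrale de la vitesse, avec x(0) = -5, donne la position: x(t) = -4·t^3 - 3·t - 5. En utilisant x(t) = -4·t^3 - 3·t - 5 et en substituant t = 1, nous trouvons x = -12.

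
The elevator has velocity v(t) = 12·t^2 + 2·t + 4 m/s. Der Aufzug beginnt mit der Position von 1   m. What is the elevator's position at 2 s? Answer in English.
We must find the integral of our velocity equation v(t) = 12·t^2 + 2·t + 4 1 time. Finding the antiderivative of v(t) and using x(0) = 1: x(t) = 4·t^3 + t^2 + 4·t + 1. Using x(t) = 4·t^3 + t^2 + 4·t + 1 and substituting t = 2, we find x = 45.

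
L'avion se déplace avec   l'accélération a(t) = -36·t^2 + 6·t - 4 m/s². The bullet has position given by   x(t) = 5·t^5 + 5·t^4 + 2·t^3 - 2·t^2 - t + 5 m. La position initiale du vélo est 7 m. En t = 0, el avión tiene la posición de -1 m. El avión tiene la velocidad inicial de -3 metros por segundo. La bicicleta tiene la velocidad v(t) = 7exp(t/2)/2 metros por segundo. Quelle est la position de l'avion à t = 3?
Nous devons trouver la primitive de notre équation de l'accélération a(t) = -36·t^2 + 6·t - 4 2 fois. En prenant ∫a(t)dt et en appliquant v(0) = -3, nous trouvons v(t) = -12·t^3 + 3·t^2 - 4·t - 3. En prenant ∫v(t)dt et en appliquant x(0) = -1, nous trouvons x(t) = -3·t^4 + t^3 - 2·t^2 - 3·t - 1. Nous avons la position x(t) = -3·t^4 + t^3 - 2·t^2 - 3·t - 1. En substituant t = 3: x(3) = -244.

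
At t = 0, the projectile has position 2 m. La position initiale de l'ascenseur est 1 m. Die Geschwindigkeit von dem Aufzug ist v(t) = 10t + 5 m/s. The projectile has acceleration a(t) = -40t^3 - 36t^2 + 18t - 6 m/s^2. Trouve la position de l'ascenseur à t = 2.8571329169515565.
En partant de la vitesse v(t) = 10·t + 5, nous prenons 1 intégrale. En intégrant la vitesse et en utilisant la condition initiale x(0) = 1, nous obtenons x(t) = 5·t^2 + 5·t + 1. Nous avons la position x(t) = 5·t^2 + 5·t + 1. En substituant t = 2.8571329169515565: x(2.8571329169515565) = 56.1017071103983.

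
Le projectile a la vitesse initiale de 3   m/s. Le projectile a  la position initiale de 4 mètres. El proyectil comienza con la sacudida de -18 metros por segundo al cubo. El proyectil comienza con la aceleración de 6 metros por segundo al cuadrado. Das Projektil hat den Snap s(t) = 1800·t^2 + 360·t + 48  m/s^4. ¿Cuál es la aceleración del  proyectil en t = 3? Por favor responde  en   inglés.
To solve this, we need to take 2 integrals of our snap equation s(t) = 1800·t^2 + 360·t + 48. Taking ∫s(t)dt and applying j(0) = -18, we find j(t) = 600·t^3 + 180·t^2 + 48·t - 18. Finding the antiderivative of j(t) and using a(0) = 6: a(t) = 150·t^4 + 60·t^3 + 24·t^2 - 18·t + 6. From the given acceleration equation a(t) = 150·t^4 + 60·t^3 + 24·t^2 - 18·t + 6, we substitute t = 3 to get a = 13938.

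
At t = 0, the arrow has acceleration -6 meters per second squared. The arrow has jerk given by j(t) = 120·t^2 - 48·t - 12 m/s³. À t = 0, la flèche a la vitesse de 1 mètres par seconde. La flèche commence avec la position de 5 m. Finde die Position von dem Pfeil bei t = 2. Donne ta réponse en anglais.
To solve this, we need to take 3 integrals of our jerk equation j(t) = 120·t^2 - 48·t - 12. Taking ∫j(t)dt and applying a(0) = -6, we find a(t) = 40·t^3 - 24·t^2 - 12·t - 6. Taking ∫a(t)dt and applying v(0) = 1, we find v(t) = 10·t^4 - 8·t^3 - 6·t^2 - 6·t + 1. The integral of velocity, with x(0) = 5, gives position: x(t) = 2·t^5 - 2·t^4 - 2·t^3 - 3·t^2 + t + 5. We have position x(t) = 2·t^5 - 2·t^4 - 2·t^3 - 3·t^2 + t + 5. Substituting t = 2: x(2) = 11.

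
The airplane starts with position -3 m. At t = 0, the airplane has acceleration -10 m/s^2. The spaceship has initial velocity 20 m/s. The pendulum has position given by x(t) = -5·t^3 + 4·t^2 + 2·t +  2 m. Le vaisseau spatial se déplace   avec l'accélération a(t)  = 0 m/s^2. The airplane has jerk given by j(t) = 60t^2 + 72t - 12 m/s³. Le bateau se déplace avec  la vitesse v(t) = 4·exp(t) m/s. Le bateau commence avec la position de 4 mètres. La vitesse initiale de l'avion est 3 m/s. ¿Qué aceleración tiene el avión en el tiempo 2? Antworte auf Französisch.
Nous devons trouver l'intégrale de notre équation du jerk j(t) = 60·t^2 + 72·t - 12 1 fois. La primitive du jerk est l'accélération. En utilisant a(0) = -10, nous obtenons a(t) = 20·t^3 + 36·t^2 - 12·t - 10. De l'équation de l'accélération a(t) = 20·t^3 + 36·t^2 - 12·t - 10, nous substituons t = 2 pour obtenir a = 270.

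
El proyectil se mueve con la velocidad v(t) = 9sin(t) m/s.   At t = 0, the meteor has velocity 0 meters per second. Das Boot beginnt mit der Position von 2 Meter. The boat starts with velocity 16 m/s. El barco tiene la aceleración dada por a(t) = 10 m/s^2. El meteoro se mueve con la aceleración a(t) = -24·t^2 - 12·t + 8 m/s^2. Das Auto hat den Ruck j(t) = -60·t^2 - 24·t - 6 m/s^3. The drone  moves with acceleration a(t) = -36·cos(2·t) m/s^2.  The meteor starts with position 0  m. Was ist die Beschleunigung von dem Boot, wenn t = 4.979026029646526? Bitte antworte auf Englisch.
From the given acceleration equation a(t) = 10, we substitute t = 4.979026029646526 to get a = 10.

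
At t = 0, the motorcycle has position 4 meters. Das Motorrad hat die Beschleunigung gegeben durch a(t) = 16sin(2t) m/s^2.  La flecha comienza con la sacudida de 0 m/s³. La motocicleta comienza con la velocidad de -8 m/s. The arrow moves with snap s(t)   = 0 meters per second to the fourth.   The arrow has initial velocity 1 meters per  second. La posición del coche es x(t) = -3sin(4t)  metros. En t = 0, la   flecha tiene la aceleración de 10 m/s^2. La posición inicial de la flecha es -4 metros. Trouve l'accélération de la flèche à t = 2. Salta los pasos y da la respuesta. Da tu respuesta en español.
La respuesta es 10.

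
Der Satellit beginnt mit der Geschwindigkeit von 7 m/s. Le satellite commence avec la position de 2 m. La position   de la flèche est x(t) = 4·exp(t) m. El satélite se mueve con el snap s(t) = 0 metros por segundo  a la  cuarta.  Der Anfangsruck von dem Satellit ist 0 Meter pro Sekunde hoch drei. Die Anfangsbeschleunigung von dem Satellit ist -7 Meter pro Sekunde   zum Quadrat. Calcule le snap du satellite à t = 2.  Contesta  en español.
Tenemos el snap s(t) = 0. Sustituyendo t = 2: s(2) = 0.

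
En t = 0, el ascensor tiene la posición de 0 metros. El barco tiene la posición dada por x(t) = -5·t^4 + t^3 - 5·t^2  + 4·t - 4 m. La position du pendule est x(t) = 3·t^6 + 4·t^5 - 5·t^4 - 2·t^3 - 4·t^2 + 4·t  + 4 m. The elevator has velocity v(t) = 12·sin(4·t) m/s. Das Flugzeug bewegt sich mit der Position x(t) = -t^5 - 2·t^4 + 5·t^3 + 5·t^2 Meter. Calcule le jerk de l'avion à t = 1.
Pour résoudre ceci, nous devons prendre 3 dérivées de notre équation de la position x(t) = -t^5 - 2·t^4 + 5·t^3 + 5·t^2. La dérivée de la position donne la vitesse: v(t) = -5·t^4 - 8·t^3 + 15·t^2 + 10·t. En dérivant la vitesse, nous obtenons l'accélération: a(t) = -20·t^3 - 24·t^2 + 30·t + 10. En dérivant l'accélération, nous obtenons le jerk: j(t) = -60·t^2 - 48·t + 30. Nous avons le jerk j(t) = -60·t^2 - 48·t + 30. En substituant t = 1: j(1) = -78.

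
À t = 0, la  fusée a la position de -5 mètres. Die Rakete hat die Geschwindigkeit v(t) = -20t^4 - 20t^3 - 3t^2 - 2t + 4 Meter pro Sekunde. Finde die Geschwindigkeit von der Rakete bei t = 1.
Aus der Gleichung für die Geschwindigkeit v(t) = -20·t^4 - 20·t^3 - 3·t^2 - 2·t + 4, setzen wir t = 1 ein und erhalten v = -41.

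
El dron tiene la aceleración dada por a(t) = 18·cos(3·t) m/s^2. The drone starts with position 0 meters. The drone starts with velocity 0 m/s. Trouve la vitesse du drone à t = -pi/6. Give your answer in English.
We need to integrate our acceleration equation a(t) = 18·cos(3·t) 1 time. The antiderivative of acceleration, with v(0) = 0, gives velocity: v(t) = 6·sin(3·t). We have velocity v(t) = 6·sin(3·t). Substituting t = -pi/6: v(-pi/6) = -6.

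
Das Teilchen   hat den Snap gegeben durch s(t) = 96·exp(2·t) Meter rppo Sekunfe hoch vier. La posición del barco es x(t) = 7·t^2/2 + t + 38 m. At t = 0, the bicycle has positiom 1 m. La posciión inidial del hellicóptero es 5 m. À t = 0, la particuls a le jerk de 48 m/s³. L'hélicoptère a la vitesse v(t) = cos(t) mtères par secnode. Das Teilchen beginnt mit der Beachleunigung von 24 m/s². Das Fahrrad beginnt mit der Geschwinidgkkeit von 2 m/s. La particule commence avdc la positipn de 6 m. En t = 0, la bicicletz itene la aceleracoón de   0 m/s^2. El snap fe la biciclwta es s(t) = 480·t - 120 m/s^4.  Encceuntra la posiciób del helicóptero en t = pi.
Para resolver esto, necesitamos tomar 1 integral de nuestra ecuación de la velocidad v(t) = cos(t). La integral de la velocidad, con x(0) = 5, da la posición: x(t) = sin(t) + 5. Usando x(t) = sin(t) + 5 y sustituyendo t = pi, encontramos x = 5.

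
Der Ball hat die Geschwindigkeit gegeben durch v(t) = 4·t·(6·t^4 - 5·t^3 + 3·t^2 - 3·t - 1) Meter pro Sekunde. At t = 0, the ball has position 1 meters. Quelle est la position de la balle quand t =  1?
Pour résoudre ceci, nous devons prendre 1 intégrale de notre équation de la vitesse v(t) = 4·t·(6·t^4 - 5·t^3 + 3·t^2 - 3·t - 1). En prenant ∫v(t)dt et en appliquant x(0) = 1, nous trouvons x(t) = 4·t^6 - 4·t^5 + 3·t^4 - 4·t^3 - 2·t^2 + 1. De l'équation de la position x(t) = 4·t^6 - 4·t^5 + 3·t^4 - 4·t^3 - 2·t^2 + 1, nous substituons t = 1 pour obtenir x = -2.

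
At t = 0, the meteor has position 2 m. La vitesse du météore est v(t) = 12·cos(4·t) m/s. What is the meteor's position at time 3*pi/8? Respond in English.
To find the answer, we compute 1 antiderivative of v(t) = 12·cos(4·t). The integral of velocity is position. Using x(0) = 2, we get x(t) = 3·sin(4·t) + 2. From the given position equation x(t) = 3·sin(4·t) + 2, we substitute t = 3*pi/8 to get x = -1.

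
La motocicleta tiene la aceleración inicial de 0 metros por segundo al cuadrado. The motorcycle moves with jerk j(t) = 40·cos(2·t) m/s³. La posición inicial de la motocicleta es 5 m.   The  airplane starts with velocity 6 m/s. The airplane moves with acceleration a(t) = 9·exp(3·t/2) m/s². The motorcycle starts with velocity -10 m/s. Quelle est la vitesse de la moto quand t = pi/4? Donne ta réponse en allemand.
Ausgehend von dem Ruck j(t) = 40·cos(2·t), nehmen wir 2 Stammfunktionen. Durch Integration von dem Ruck und Verwendung der Anfangsbedingung a(0) = 0, erhalten wir a(t) = 20·sin(2·t). Mit ∫a(t)dt und Anwendung von v(0) = -10, finden wir v(t) = -10·cos(2·t). Aus der Gleichung für die Geschwindigkeit v(t) = -10·cos(2·t), setzen wir t = pi/4 ein und erhalten v = 0.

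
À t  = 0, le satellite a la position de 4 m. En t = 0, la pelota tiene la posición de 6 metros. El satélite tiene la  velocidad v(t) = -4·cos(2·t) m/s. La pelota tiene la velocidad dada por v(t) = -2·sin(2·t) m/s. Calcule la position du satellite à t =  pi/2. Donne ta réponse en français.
Nous devons intégrer notre équation de la vitesse v(t) = -4·cos(2·t) 1 fois. En intégrant la vitesse et en utilisant la condition initiale x(0) = 4, nous obtenons x(t) = 4 - 2·sin(2·t). En utilisant x(t) = 4 - 2·sin(2·t) et en substituant t = pi/2, nous trouvons x = 4.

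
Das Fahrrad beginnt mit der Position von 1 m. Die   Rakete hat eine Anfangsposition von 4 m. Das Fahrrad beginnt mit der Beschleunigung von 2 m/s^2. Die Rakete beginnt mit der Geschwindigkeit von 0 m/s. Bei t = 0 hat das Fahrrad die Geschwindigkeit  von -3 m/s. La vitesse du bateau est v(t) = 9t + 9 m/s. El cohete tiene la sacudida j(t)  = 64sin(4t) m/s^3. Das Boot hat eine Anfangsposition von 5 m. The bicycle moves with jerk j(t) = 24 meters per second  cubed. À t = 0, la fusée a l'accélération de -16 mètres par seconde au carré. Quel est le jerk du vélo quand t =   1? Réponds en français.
En utilisant j(t) = 24 et en substituant t = 1, nous trouvons j = 24.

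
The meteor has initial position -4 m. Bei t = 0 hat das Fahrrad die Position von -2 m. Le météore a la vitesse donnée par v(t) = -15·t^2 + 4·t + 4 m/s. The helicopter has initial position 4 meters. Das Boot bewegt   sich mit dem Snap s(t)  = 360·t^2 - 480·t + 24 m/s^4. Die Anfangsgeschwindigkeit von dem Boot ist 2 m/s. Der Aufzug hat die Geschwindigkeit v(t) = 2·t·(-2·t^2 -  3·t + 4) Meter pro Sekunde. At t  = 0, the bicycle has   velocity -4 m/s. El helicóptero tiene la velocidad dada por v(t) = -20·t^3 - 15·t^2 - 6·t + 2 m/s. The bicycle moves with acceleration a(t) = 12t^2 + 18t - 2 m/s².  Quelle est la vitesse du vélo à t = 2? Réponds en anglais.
We must find the antiderivative of our acceleration equation a(t) = 12·t^2 + 18·t - 2 1 time. Integrating acceleration and using the initial condition v(0) = -4, we get v(t) = 4·t^3 + 9·t^2 - 2·t - 4. From the given velocity equation v(t) = 4·t^3 + 9·t^2 - 2·t - 4, we substitute t = 2 to get v = 60.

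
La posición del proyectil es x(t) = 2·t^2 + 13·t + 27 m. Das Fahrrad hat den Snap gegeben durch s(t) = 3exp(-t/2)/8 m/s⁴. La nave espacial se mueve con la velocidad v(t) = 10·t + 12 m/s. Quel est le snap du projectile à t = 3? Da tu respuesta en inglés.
We must differentiate our position equation x(t) = 2·t^2 + 13·t + 27 4 times. Taking d/dt of x(t), we find v(t) = 4·t + 13. Differentiating velocity, we get acceleration: a(t) = 4. Differentiating acceleration, we get jerk: j(t) = 0. The derivative of jerk gives snap: s(t) = 0. Using s(t) = 0 and substituting t = 3, we find s = 0.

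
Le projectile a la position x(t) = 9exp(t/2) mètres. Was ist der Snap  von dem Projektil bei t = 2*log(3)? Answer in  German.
Wir müssen unsere Gleichung für die Position x(t) = 9·exp(t/2) 4-mal ableiten. Durch Ableiten von der Position erhalten wir die Geschwindigkeit: v(t) = 9·exp(t/2)/2. Mit d/dt von v(t) finden wir a(t) = 9·exp(t/2)/4. Mit d/dt von a(t) finden wir j(t) = 9·exp(t/2)/8. Mit d/dt von j(t) finden wir s(t) = 9·exp(t/2)/16. Mit s(t) = 9·exp(t/2)/16 und Einsetzen von t = 2*log(3), finden wir s = 27/16.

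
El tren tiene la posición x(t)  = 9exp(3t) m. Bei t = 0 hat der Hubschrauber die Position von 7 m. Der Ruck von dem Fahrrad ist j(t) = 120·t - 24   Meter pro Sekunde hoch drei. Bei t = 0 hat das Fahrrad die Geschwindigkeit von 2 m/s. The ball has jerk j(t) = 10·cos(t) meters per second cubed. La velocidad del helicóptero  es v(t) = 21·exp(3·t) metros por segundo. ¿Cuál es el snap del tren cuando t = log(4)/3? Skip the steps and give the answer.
En t = log(4)/3, s = 2916.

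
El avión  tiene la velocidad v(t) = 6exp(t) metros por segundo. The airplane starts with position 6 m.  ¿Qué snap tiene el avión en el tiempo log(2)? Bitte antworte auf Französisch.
En partant de la vitesse v(t) = 6·exp(t), nous prenons 3 dérivées. En prenant d/dt de v(t), nous trouvons a(t) = 6·exp(t). En prenant d/dt de a(t), nous trouvons j(t) = 6·exp(t). En dérivant le jerk, nous obtenons le snap: s(t) = 6·exp(t). En utilisant s(t) = 6·exp(t) et en substituant t = log(2), nous trouvons s = 12.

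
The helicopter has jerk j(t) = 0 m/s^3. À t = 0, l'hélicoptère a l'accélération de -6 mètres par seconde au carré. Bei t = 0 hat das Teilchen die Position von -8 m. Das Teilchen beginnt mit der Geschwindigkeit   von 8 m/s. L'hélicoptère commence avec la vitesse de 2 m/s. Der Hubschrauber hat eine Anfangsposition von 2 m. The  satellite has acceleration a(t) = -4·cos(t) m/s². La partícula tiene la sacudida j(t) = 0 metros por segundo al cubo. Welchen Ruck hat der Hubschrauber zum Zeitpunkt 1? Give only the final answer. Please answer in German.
Die Antwort ist 0.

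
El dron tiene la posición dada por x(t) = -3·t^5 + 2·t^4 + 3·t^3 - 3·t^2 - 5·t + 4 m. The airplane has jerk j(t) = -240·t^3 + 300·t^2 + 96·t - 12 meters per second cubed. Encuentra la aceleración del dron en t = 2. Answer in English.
To solve this, we need to take 2 derivatives of our position equation x(t) = -3·t^5 + 2·t^4 + 3·t^3 - 3·t^2 - 5·t + 4. Differentiating position, we get velocity: v(t) = -15·t^4 + 8·t^3 + 9·t^2 - 6·t - 5. The derivative of velocity gives acceleration: a(t) = -60·t^3 + 24·t^2 + 18·t - 6. We have acceleration a(t) = -60·t^3 + 24·t^2 + 18·t - 6. Substituting t = 2: a(2) = -354.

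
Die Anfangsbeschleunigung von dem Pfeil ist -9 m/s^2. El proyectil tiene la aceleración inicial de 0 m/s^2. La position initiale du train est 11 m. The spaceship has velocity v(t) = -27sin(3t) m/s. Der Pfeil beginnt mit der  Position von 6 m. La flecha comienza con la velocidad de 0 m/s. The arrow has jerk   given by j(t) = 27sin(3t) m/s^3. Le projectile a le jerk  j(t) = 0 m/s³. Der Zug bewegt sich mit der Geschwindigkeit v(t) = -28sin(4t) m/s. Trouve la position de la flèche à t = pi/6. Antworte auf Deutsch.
Wir müssen die Stammfunktion unserer Gleichung für den Ruck j(t) = 27·sin(3·t) 3-mal finden. Das Integral von dem Ruck ist die Beschleunigung. Mit a(0) = -9 erhalten wir a(t) = -9·cos(3·t). Das Integral von der Beschleunigung, mit v(0) = 0, ergibt die Geschwindigkeit: v(t) = -3·sin(3·t). Durch Integration von der Geschwindigkeit und Verwendung der Anfangsbedingung x(0) = 6, erhalten wir x(t) = cos(3·t) + 5. Mit x(t) = cos(3·t) + 5 und Einsetzen von t = pi/6, finden wir x = 5.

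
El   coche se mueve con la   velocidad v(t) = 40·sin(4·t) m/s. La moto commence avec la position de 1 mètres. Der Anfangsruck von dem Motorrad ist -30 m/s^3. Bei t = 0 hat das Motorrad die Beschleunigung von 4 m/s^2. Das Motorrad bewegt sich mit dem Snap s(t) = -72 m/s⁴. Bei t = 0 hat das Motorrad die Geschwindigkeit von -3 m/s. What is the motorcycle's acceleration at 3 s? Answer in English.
To solve this, we need to take 2 antiderivatives of our snap equation s(t) = -72. Integrating snap and using the initial condition j(0) = -30, we get j(t) = -72·t - 30. The antiderivative of jerk, with a(0) = 4, gives acceleration: a(t) = -36·t^2 - 30·t + 4. From the given acceleration equation a(t) = -36·t^2 - 30·t + 4, we substitute t = 3 to get a = -410.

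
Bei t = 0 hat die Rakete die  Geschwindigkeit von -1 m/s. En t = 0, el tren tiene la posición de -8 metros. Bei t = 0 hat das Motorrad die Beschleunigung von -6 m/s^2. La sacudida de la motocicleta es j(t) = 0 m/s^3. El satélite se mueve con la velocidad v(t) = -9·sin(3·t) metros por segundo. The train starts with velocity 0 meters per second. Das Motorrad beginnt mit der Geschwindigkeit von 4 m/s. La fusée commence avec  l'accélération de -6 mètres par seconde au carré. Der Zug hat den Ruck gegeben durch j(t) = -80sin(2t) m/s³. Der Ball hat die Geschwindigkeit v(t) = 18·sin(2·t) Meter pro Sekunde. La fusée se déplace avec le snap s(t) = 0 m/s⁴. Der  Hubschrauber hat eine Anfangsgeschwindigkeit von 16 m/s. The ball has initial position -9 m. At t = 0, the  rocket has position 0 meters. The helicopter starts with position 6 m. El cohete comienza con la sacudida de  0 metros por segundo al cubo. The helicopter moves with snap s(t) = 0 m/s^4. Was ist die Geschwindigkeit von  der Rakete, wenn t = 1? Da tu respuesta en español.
Debemos encontrar la antiderivada de nuestra ecuación del snap s(t) = 0 3 veces. Integrando el snap y usando la condición inicial j(0) = 0, obtenemos j(t) = 0. La antiderivada de la sacudida, con a(0) = -6, da la aceleración: a(t) = -6. Integrando la aceleración y usando la condición inicial v(0) = -1, obtenemos v(t) = -6·t - 1. De la ecuación de la velocidad v(t) = -6·t - 1, sustituimos t = 1 para obtener v = -7.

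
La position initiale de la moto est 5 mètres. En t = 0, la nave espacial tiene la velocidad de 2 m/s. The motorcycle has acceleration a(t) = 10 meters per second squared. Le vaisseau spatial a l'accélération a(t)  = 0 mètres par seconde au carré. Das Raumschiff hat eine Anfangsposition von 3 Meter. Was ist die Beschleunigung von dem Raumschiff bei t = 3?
Aus der Gleichung für die Beschleunigung a(t) = 0, setzen wir t = 3 ein und erhalten a = 0.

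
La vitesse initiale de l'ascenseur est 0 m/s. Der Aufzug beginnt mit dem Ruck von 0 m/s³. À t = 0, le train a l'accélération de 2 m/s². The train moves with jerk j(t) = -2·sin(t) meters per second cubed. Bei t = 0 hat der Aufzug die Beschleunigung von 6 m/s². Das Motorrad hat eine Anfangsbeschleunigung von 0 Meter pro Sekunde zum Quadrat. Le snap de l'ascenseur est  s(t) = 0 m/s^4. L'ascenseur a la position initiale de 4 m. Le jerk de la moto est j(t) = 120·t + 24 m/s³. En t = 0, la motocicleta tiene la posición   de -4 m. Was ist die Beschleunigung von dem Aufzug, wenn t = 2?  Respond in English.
To find the answer, we compute 2 integrals of s(t) = 0. Integrating snap and using the initial condition j(0) = 0, we get j(t) = 0. The antiderivative of jerk, with a(0) = 6, gives acceleration: a(t) = 6. We have acceleration a(t) = 6. Substituting t = 2: a(2) = 6.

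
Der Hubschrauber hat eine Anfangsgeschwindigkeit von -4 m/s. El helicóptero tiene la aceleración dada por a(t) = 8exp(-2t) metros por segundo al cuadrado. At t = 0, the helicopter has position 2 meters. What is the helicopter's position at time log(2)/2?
We need to integrate our acceleration equation a(t) = 8·exp(-2·t) 2 times. Finding the integral of a(t) and using v(0) = -4: v(t) = -4·exp(-2·t). The integral of velocity, with x(0) = 2, gives position: x(t) = 2·exp(-2·t). From the given position equation x(t) = 2·exp(-2·t), we substitute t = log(2)/2 to get x = 1.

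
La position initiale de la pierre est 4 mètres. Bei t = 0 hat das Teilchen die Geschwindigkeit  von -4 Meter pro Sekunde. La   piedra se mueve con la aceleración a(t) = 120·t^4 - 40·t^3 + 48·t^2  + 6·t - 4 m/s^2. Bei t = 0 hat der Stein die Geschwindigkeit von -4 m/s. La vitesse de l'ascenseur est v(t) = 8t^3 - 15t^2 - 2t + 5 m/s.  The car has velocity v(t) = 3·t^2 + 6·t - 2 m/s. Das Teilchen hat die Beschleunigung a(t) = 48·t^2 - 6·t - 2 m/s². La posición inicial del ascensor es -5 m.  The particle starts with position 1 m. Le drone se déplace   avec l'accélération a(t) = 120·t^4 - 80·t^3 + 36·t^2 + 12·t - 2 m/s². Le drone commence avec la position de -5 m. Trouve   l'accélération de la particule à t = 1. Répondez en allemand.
Wir haben die Beschleunigung a(t) = 48·t^2 - 6·t - 2. Durch Einsetzen von t = 1: a(1) = 40.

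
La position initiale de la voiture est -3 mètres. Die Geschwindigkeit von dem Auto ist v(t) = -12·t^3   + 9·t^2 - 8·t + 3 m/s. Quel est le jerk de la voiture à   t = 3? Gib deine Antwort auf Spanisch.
Partiendo de la velocidad v(t) = -12·t^3 + 9·t^2 - 8·t + 3, tomamos 2 derivadas. Tomando d/dt de v(t), encontramos a(t) = -36·t^2 + 18·t - 8. La derivada de la aceleración da la sacudida: j(t) = 18 - 72·t. De la ecuación de la sacudida j(t) = 18 - 72·t, sustituimos t = 3 para obtener j = -198.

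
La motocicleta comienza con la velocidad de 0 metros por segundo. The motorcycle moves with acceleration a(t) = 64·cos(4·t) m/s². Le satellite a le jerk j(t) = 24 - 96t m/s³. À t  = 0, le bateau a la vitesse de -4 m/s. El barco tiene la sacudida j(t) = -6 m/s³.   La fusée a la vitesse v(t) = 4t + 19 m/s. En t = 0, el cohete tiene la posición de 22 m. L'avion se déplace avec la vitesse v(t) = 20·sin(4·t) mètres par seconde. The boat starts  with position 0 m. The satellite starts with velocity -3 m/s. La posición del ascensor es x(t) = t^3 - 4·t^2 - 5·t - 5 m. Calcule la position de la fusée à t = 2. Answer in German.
Ausgehend von der Geschwindigkeit v(t) = 4·t + 19, nehmen wir 1 Stammfunktion. Durch Integration von der Geschwindigkeit und Verwendung der Anfangsbedingung x(0) = 22, erhalten wir x(t) = 2·t^2 + 19·t + 22. Mit x(t) = 2·t^2 + 19·t + 22 und Einsetzen von t = 2, finden wir x = 68.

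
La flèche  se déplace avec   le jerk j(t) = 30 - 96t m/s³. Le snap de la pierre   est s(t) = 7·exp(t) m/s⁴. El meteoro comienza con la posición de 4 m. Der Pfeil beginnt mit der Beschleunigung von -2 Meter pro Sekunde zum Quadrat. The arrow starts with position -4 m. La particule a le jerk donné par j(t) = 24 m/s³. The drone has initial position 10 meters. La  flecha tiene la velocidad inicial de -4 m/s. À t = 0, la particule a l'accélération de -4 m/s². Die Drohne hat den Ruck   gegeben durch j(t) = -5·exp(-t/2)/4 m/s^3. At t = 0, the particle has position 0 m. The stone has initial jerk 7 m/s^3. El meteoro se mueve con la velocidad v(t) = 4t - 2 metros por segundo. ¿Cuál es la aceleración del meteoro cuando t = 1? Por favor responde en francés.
En partant de la vitesse v(t) = 4·t - 2, nous prenons 1 dérivée. La dérivée de la vitesse donne l'accélération: a(t) = 4. En utilisant a(t) = 4 et en substituant t = 1, nous trouvons a = 4.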